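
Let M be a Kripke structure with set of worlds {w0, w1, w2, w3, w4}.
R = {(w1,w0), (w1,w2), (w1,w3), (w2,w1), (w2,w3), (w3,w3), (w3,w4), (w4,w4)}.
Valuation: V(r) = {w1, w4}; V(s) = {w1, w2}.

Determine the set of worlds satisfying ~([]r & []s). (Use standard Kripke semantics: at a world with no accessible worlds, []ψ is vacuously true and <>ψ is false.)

Let φ = ~([]r & []s). Evaluate φ at each world:
  w0 (successors ∅): φ is false.
  w1 (successors {w0, w2, w3}): φ is true.
  w2 (successors {w1, w3}): φ is true.
  w3 (successors {w3, w4}): φ is true.
  w4 (successors {w4}): φ is true.
For instance, at w3:
  At w3: []r & []s is false, so ~([]r & []s) is true.
    At w3: []r is false, []s is false, so []r & []s is false.
      At w3: []r requires r at every successor {w3, w4}.
        r fails at w3, so []r is false at w3.
      At w3: []s requires s at every successor {w3, w4}.
        s fails at w3, so []s is false at w3.
Satisfying worlds: {w1, w2, w3, w4}

w1, w2, w3, w4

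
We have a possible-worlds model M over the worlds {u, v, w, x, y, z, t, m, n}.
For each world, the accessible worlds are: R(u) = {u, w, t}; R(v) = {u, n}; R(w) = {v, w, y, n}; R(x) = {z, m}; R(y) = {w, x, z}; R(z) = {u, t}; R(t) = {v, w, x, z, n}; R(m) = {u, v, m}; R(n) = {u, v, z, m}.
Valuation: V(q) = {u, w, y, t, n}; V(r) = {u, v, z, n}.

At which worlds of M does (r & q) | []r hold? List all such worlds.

Recall that []ψ holds at a world iff ψ holds at every accessible world, and <>ψ holds iff ψ holds at some accessible world.
Let φ = (r & q) | []r. Evaluate φ at each world:
  u (successors {u, w, t}): φ is true.
  v (successors {u, n}): φ is true.
  w (successors {v, w, y, n}): φ is false.
  x (successors {z, m}): φ is false.
  y (successors {w, x, z}): φ is false.
  z (successors {u, t}): φ is false.
  t (successors {v, w, x, z, n}): φ is false.
  m (successors {u, v, m}): φ is false.
  n (successors {u, v, z, m}): φ is true.
For instance, at w:
  At w: r & q is false, []r is false, so (r & q) | []r is false.
    At w: []r requires r at every successor {v, w, y, n}.
      r fails at w, so []r is false at w.
Satisfying worlds: {u, v, n}

u, v, n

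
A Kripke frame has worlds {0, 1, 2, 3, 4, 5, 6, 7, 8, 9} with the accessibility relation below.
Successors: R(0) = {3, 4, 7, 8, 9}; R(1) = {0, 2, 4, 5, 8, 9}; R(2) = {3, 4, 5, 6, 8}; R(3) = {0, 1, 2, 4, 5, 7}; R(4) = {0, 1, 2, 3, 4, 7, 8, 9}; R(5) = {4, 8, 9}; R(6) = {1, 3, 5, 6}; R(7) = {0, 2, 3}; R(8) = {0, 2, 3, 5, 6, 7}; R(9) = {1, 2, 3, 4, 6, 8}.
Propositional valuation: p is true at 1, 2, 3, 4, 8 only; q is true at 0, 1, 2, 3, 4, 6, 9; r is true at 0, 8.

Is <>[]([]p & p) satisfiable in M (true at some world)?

No

Recall that []ψ holds at a world iff ψ holds at every accessible world, and <>ψ holds iff ψ holds at some accessible world.
Let φ = <>[]([]p & p). Evaluate φ at each world:
  0 (successors {3, 4, 7, 8, 9}): φ is false.
  1 (successors {0, 2, 4, 5, 8, 9}): φ is false.
  2 (successors {3, 4, 5, 6, 8}): φ is false.
  3 (successors {0, 1, 2, 4, 5, 7}): φ is false.
  4 (successors {0, 1, 2, 3, 4, 7, 8, 9}): φ is false.
  5 (successors {4, 8, 9}): φ is false.
  6 (successors {1, 3, 5, 6}): φ is false.
  7 (successors {0, 2, 3}): φ is false.
  8 (successors {0, 2, 3, 5, 6, 7}): φ is false.
  9 (successors {1, 2, 3, 4, 6, 8}): φ is false.
For instance, at 6:
  At 6: <>[]([]p & p) requires []([]p & p) at some successor in {1, 3, 5, 6}.
    At 1: []([]p & p) is false.
    At 3: []([]p & p) is false.
    At 5: []([]p & p) is false.
    At 6: []([]p & p) is false.
  So <>[]([]p & p) is false at 6.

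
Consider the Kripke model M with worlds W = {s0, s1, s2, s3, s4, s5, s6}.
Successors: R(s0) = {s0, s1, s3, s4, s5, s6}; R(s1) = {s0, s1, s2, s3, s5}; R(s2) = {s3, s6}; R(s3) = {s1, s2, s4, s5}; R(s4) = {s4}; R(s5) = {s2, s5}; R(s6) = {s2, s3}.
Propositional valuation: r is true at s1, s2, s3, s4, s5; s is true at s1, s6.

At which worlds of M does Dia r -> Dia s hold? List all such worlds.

Let φ = Dia r -> Dia s. Evaluate φ at each world:
  s0 (successors {s0, s1, s3, s4, s5, s6}): φ is true.
  s1 (successors {s0, s1, s2, s3, s5}): φ is true.
  s2 (successors {s3, s6}): φ is true.
  s3 (successors {s1, s2, s4, s5}): φ is true.
  s4 (successors {s4}): φ is false.
  s5 (successors {s2, s5}): φ is false.
  s6 (successors {s2, s3}): φ is false.
For instance, at s3:
  At s3: Dia r is true, Dia s is true, so Dia r -> Dia s is true.
    At s3: Dia r requires r at some successor in {s1, s2, s4, s5}.
      r holds at s1, so Dia r is true at s3.
    At s3: Dia s requires s at some successor in {s1, s2, s4, s5}.
      s holds at s1, so Dia s is true at s3.
Satisfying worlds: {s0, s1, s2, s3}

s0, s1, s2, s3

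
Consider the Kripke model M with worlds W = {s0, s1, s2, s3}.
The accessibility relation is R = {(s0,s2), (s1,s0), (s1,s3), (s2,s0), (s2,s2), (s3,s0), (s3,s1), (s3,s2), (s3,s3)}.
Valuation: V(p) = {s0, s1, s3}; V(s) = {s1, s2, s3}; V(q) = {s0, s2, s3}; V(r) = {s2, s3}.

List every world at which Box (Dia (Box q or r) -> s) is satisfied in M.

Let φ = Box (Dia (Box q or r) -> s). Evaluate φ at each world:
  s0 (successors {s2}): φ is true.
  s1 (successors {s0, s3}): φ is false.
  s2 (successors {s0, s2}): φ is false.
  s3 (successors {s0, s1, s2, s3}): φ is false.
For instance, at s1:
  At s1: Box (Dia (Box q or r) -> s) requires Dia (Box q or r) -> s at every successor {s0, s3}.
    Dia (Box q or r) -> s fails at s0, so Box (Dia (Box q or r) -> s) is false at s1.
      At s0: Dia (Box q or r) is true, s is false, so Dia (Box q or r) -> s is false.
Satisfying worlds: {s0}

s0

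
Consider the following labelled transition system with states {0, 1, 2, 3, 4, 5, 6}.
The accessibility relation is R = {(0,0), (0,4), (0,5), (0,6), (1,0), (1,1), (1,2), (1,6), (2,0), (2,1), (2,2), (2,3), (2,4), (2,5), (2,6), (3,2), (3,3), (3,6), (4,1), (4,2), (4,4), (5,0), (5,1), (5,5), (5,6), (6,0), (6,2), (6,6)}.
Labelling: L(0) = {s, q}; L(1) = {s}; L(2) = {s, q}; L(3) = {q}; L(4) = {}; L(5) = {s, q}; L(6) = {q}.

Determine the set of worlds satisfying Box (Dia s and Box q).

none

Let φ = Box (Dia s and Box q). Evaluate φ at each world:
  0 (successors {0, 4, 5, 6}): φ is false.
  1 (successors {0, 1, 2, 6}): φ is false.
  2 (successors {0, 1, 2, 3, 4, 5, 6}): φ is false.
  3 (successors {2, 3, 6}): φ is false.
  4 (successors {1, 2, 4}): φ is false.
  5 (successors {0, 1, 5, 6}): φ is false.
  6 (successors {0, 2, 6}): φ is false.
For instance, at 0:
  At 0: Box (Dia s and Box q) requires Dia s and Box q at every successor {0, 4, 5, 6}.
    Dia s and Box q fails at 0, so Box (Dia s and Box q) is false at 0.
      At 0: Dia s is true, Box q is false, so Dia s and Box q is false.
Satisfying worlds: none.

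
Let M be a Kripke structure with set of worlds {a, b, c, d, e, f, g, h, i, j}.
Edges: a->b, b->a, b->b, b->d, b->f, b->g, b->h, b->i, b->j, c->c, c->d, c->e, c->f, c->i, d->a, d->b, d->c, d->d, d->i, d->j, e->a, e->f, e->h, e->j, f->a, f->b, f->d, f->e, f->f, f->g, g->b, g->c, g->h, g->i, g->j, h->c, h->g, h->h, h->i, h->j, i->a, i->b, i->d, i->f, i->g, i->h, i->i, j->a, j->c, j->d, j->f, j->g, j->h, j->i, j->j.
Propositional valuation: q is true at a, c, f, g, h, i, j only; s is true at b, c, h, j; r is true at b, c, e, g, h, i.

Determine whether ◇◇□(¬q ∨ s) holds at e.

Recall that □ψ holds at a world iff ψ holds at every accessible world, and ◇ψ holds iff ψ holds at some accessible world.
At e: ◇◇□(¬q ∨ s) requires ◇□(¬q ∨ s) at some successor in {a, f, h, j}.
  ◇□(¬q ∨ s) holds at f, so ◇◇□(¬q ∨ s) is true at e.
    At f: ◇□(¬q ∨ s) requires □(¬q ∨ s) at some successor in {a, b, d, e, f, g}.
      □(¬q ∨ s) holds at a, so ◇□(¬q ∨ s) is true at f.

Yes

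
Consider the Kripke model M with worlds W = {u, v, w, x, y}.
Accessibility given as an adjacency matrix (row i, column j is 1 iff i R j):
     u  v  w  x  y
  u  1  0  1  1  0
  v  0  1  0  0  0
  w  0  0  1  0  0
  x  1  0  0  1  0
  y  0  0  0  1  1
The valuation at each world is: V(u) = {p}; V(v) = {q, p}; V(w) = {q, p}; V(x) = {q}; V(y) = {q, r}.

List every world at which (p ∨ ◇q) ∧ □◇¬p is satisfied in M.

x, y

Recall that □ψ holds at a world iff ψ holds at every accessible world, and ◇ψ holds iff ψ holds at some accessible world.
Let φ = (p ∨ ◇q) ∧ □◇¬p. Evaluate φ at each world:
  u (successors {u, w, x}): φ is false.
  v (successors {v}): φ is false.
  w (successors {w}): φ is false.
  x (successors {u, x}): φ is true.
  y (successors {x, y}): φ is true.
For instance, at x:
  At x: p ∨ ◇q is true, □◇¬p is true, so (p ∨ ◇q) ∧ □◇¬p is true.
    At x: p is false, ◇q is true, so p ∨ ◇q is true.
      At x: ◇q requires q at some successor in {u, x}.
        q holds at x, so ◇q is true at x.
    At x: □◇¬p requires ◇¬p at every successor {u, x}.
      At u: ◇¬p is true.
      At x: ◇¬p is true.
    So □◇¬p is true at x.
Satisfying worlds: {x, y}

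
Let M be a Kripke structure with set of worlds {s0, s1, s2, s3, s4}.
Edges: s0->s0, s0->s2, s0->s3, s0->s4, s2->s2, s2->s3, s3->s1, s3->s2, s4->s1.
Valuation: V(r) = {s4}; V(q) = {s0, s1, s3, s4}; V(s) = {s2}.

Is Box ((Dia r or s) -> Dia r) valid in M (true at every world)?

Let φ = Box ((Dia r or s) -> Dia r). Evaluate φ at each world:
  s0 (successors {s0, s2, s3, s4}): φ is false.
  s1 (successors ∅): φ is true.
  s2 (successors {s2, s3}): φ is false.
  s3 (successors {s1, s2}): φ is false.
  s4 (successors {s1}): φ is true.
Detail at s0 (counterexample):
  At s0: Box ((Dia r or s) -> Dia r) requires (Dia r or s) -> Dia r at every successor {s0, s2, s3, s4}.
    (Dia r or s) -> Dia r fails at s2, so Box ((Dia r or s) -> Dia r) is false at s0.
      At s2: Dia r or s is true, Dia r is false, so (Dia r or s) -> Dia r is false.

No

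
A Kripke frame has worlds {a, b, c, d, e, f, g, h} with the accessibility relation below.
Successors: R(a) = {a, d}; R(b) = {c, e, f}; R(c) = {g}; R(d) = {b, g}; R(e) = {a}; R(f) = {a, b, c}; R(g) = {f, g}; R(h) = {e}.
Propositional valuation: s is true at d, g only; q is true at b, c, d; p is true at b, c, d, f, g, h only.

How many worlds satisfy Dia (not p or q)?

Let φ = Dia (not p or q). Evaluate φ at each world:
  a (successors {a, d}): φ is true.
  b (successors {c, e, f}): φ is true.
  c (successors {g}): φ is false.
  d (successors {b, g}): φ is true.
  e (successors {a}): φ is true.
  f (successors {a, b, c}): φ is true.
  g (successors {f, g}): φ is false.
  h (successors {e}): φ is true.
For instance, at a:
  At a: Dia (not p or q) requires not p or q at some successor in {a, d}.
    not p or q holds at a, so Dia (not p or q) is true at a.
Satisfying worlds: {a, b, d, e, f, h}

6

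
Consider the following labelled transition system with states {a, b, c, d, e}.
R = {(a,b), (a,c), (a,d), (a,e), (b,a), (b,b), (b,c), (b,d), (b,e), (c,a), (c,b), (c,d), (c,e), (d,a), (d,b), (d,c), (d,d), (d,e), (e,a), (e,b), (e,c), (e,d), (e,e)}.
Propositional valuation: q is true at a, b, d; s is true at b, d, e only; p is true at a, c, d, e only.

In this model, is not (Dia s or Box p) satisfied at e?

At e: Dia s or Box p is true, so not (Dia s or Box p) is false.
  At e: Dia s is true, Box p is false, so Dia s or Box p is true.
    At e: Dia s requires s at some successor in {a, b, c, d, e}.
      s holds at b, so Dia s is true at e.
    At e: Box p requires p at every successor {a, b, c, d, e}.
      p fails at b, so Box p is false at e.

No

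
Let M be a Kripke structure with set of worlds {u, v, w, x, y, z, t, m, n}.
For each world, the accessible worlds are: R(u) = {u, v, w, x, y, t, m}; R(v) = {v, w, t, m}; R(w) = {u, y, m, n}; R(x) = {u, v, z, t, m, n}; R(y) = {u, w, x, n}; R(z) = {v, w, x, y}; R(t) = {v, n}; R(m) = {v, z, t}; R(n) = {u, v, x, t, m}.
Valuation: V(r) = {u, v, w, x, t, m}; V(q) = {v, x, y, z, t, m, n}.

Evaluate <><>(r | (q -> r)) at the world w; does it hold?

At w: <><>(r | (q -> r)) requires <>(r | (q -> r)) at some successor in {u, y, m, n}.
  <>(r | (q -> r)) holds at u, so <><>(r | (q -> r)) is true at w.
    At u: <>(r | (q -> r)) requires r | (q -> r) at some successor in {u, v, w, x, y, t, m}.
      r | (q -> r) holds at u, so <>(r | (q -> r)) is true at u.

Yes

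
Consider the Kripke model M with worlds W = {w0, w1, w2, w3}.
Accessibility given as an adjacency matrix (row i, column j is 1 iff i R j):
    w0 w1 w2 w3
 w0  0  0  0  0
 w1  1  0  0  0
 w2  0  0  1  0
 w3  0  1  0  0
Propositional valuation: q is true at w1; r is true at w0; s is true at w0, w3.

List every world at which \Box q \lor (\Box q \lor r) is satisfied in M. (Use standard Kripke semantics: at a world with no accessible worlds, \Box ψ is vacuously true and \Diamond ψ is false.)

w0, w3

Let φ = \Box q \lor (\Box q \lor r). Evaluate φ at each world:
  w0 (successors ∅): φ is true.
  w1 (successors {w0}): φ is false.
  w2 (successors {w2}): φ is false.
  w3 (successors {w1}): φ is true.
For instance, at w3:
  At w3: \Box q is true, \Box q \lor r is true, so \Box q \lor (\Box q \lor r) is true.
    At w3: \Box q requires q at every successor {w1}.
      At w1: q is true.
    So \Box q is true at w3.
    At w3: \Box q is true, r is false, so \Box q \lor r is true.
      At w3: \Box q requires q at every successor {w1}.
        At w1: q is true.
      So \Box q is true at w3.
Satisfying worlds: {w0, w3}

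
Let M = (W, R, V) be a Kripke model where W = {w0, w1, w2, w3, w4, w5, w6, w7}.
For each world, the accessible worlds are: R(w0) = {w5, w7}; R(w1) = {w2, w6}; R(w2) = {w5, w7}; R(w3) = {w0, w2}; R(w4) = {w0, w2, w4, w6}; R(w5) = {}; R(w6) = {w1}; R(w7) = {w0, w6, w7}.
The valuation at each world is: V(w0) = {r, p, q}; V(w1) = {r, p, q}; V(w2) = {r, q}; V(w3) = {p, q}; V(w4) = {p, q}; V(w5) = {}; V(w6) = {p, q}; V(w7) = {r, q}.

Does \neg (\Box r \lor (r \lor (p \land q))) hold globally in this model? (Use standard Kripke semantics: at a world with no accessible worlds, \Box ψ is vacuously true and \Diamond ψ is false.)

Let φ = \neg (\Box r \lor (r \lor (p \land q))). Evaluate φ at each world:
  w0 (successors {w5, w7}): φ is false.
  w1 (successors {w2, w6}): φ is false.
  w2 (successors {w5, w7}): φ is false.
  w3 (successors {w0, w2}): φ is false.
  w4 (successors {w0, w2, w4, w6}): φ is false.
  w5 (successors ∅): φ is false.
  w6 (successors {w1}): φ is false.
  w7 (successors {w0, w6, w7}): φ is false.
Detail at w0 (counterexample):
  At w0: \Box r \lor (r \lor (p \land q)) is true, so \neg (\Box r \lor (r \lor (p \land q))) is false.
    At w0: \Box r is false, r \lor (p \land q) is true, so \Box r \lor (r \lor (p \land q)) is true.
      At w0: \Box r requires r at every successor {w5, w7}.
        r fails at w5, so \Box r is false at w0.

No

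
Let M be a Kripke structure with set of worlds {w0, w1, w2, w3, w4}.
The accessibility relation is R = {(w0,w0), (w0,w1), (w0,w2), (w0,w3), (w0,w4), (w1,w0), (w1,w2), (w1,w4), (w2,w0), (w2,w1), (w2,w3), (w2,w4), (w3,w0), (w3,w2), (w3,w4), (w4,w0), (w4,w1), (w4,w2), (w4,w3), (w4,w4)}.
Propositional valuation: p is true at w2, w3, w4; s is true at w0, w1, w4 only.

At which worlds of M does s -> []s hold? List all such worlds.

w2, w3

Let φ = s -> []s. Evaluate φ at each world:
  w0 (successors {w0, w1, w2, w3, w4}): φ is false.
  w1 (successors {w0, w2, w4}): φ is false.
  w2 (successors {w0, w1, w3, w4}): φ is true.
  w3 (successors {w0, w2, w4}): φ is true.
  w4 (successors {w0, w1, w2, w3, w4}): φ is false.
For instance, at w3:
  At w3: s is false, []s is false, so s -> []s is true.
    At w3: []s requires s at every successor {w0, w2, w4}.
      s fails at w2, so []s is false at w3.
Satisfying worlds: {w2, w3}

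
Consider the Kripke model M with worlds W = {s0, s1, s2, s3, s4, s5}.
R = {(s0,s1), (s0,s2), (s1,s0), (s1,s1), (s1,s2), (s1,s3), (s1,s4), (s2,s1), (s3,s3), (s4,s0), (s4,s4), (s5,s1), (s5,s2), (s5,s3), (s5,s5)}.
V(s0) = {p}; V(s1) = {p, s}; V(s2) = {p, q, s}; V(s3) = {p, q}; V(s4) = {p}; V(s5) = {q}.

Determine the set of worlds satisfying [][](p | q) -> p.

Recall that []ψ holds at a world iff ψ holds at every accessible world, and <>ψ holds iff ψ holds at some accessible world.
Let φ = [][](p | q) -> p. Evaluate φ at each world:
  s0 (successors {s1, s2}): φ is true.
  s1 (successors {s0, s1, s2, s3, s4}): φ is true.
  s2 (successors {s1}): φ is true.
  s3 (successors {s3}): φ is true.
  s4 (successors {s0, s4}): φ is true.
  s5 (successors {s1, s2, s3, s5}): φ is false.
For instance, at s3:
  At s3: [][](p | q) is true, p is true, so [][](p | q) -> p is true.
    At s3: [][](p | q) requires [](p | q) at every successor {s3}.
      At s3: [](p | q) is true.
    So [][](p | q) is true at s3.
Satisfying worlds: {s0, s1, s2, s3, s4}

s0, s1, s2, s3, s4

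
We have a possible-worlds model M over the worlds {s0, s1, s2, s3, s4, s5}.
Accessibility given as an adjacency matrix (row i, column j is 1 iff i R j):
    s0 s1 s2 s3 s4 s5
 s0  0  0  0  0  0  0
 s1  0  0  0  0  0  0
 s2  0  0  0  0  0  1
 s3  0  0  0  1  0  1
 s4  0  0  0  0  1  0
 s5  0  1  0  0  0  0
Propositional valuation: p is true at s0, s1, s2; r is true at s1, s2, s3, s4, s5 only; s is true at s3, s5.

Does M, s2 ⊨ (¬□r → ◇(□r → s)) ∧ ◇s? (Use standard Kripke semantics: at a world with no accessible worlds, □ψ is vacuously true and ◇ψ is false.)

At s2: ¬□r → ◇(□r → s) is true, ◇s is true, so (¬□r → ◇(□r → s)) ∧ ◇s is true.
  At s2: ¬□r is false, ◇(□r → s) is true, so ¬□r → ◇(□r → s) is true.
    At s2: □r is true, so ¬□r is false.
      At s2: □r requires r at every successor {s5}.
        At s5: r is true.
      So □r is true at s2.
    At s2: ◇(□r → s) requires □r → s at some successor in {s5}.
      □r → s holds at s5, so ◇(□r → s) is true at s2.
  At s2: ◇s requires s at some successor in {s5}.
    s holds at s5, so ◇s is true at s2.

Yes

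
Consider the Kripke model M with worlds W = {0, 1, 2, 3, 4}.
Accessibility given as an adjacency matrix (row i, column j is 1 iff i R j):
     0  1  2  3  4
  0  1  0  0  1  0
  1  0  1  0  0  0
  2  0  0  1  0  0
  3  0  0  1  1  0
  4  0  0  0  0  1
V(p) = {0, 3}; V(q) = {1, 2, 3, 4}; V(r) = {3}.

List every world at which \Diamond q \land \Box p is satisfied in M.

0

Recall that \Box ψ holds at a world iff ψ holds at every accessible world, and \Diamond ψ holds iff ψ holds at some accessible world.
Let φ = \Diamond q \land \Box p. Evaluate φ at each world:
  0 (successors {0, 3}): φ is true.
  1 (successors {1}): φ is false.
  2 (successors {2}): φ is false.
  3 (successors {2, 3}): φ is false.
  4 (successors {4}): φ is false.
For instance, at 2:
  At 2: \Diamond q is true, \Box p is false, so \Diamond q \land \Box p is false.
    At 2: \Diamond q requires q at some successor in {2}.
      q holds at 2, so \Diamond q is true at 2.
    At 2: \Box p requires p at every successor {2}.
      p fails at 2, so \Box p is false at 2.
Satisfying worlds: {0}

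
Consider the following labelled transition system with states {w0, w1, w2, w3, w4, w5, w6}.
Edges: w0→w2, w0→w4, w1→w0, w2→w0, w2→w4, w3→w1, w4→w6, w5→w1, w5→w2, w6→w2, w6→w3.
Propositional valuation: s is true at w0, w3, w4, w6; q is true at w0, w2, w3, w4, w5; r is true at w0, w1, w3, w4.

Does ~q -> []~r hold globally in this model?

No

Recall that []ψ holds at a world iff ψ holds at every accessible world, and <>ψ holds iff ψ holds at some accessible world.
Let φ = ~q -> []~r. Evaluate φ at each world:
  w0 (successors {w2, w4}): φ is true.
  w1 (successors {w0}): φ is false.
  w2 (successors {w0, w4}): φ is true.
  w3 (successors {w1}): φ is true.
  w4 (successors {w6}): φ is true.
  w5 (successors {w1, w2}): φ is true.
  w6 (successors {w2, w3}): φ is false.
Detail at w1 (counterexample):
  At w1: ~q is true, []~r is false, so ~q -> []~r is false.
    At w1: []~r requires ~r at every successor {w0}.
      ~r fails at w0, so []~r is false at w1.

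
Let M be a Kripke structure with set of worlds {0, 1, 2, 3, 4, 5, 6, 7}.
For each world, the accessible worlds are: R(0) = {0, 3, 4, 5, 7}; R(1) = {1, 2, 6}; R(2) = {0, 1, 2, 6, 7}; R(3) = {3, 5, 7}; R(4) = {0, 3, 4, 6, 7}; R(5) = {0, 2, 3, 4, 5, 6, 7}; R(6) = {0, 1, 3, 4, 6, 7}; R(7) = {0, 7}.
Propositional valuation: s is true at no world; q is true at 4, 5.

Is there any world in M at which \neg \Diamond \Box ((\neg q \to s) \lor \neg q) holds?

Let φ = \neg \Diamond \Box ((\neg q \to s) \lor \neg q). Evaluate φ at each world:
  0 (successors {0, 3, 4, 5, 7}): φ is false.
  1 (successors {1, 2, 6}): φ is false.
  2 (successors {0, 1, 2, 6, 7}): φ is false.
  3 (successors {3, 5, 7}): φ is false.
  4 (successors {0, 3, 4, 6, 7}): φ is false.
  5 (successors {0, 2, 3, 4, 5, 6, 7}): φ is false.
  6 (successors {0, 1, 3, 4, 6, 7}): φ is false.
  7 (successors {0, 7}): φ is false.
For instance, at 5:
  At 5: \Diamond \Box ((\neg q \to s) \lor \neg q) is true, so \neg \Diamond \Box ((\neg q \to s) \lor \neg q) is false.
    At 5: \Diamond \Box ((\neg q \to s) \lor \neg q) requires \Box ((\neg q \to s) \lor \neg q) at some successor in {0, 2, 3, 4, 5, 6, 7}.
      \Box ((\neg q \to s) \lor \neg q) holds at 0, so \Diamond \Box ((\neg q \to s) \lor \neg q) is true at 5.

No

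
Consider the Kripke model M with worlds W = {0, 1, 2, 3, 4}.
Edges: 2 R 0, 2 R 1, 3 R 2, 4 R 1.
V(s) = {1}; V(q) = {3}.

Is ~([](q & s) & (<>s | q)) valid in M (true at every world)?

Let φ = ~([](q & s) & (<>s | q)). Evaluate φ at each world:
  0 (successors ∅): φ is true.
  1 (successors ∅): φ is true.
  2 (successors {0, 1}): φ is true.
  3 (successors {2}): φ is true.
  4 (successors {1}): φ is true.
For instance, at 2:
  At 2: [](q & s) & (<>s | q) is false, so ~([](q & s) & (<>s | q)) is true.
    At 2: [](q & s) is false, <>s | q is true, so [](q & s) & (<>s | q) is false.
      At 2: [](q & s) requires q & s at every successor {0, 1}.
        q & s fails at 0, so [](q & s) is false at 2.
      At 2: <>s is true, q is false, so <>s | q is true.

Yes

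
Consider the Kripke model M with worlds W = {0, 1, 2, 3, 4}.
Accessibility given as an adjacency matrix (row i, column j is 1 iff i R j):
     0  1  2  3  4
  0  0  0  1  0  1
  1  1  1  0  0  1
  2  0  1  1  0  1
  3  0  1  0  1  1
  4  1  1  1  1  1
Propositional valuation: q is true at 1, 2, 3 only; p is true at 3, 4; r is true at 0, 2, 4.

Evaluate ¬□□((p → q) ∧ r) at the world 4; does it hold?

Yes

Recall that □ψ holds at a world iff ψ holds at every accessible world, and ◇ψ holds iff ψ holds at some accessible world.
At 4: □□((p → q) ∧ r) is false, so ¬□□((p → q) ∧ r) is true.
  At 4: □□((p → q) ∧ r) requires □((p → q) ∧ r) at every successor {0, 1, 2, 3, 4}.
    □((p → q) ∧ r) fails at 0, so □□((p → q) ∧ r) is false at 4.
      At 0: □((p → q) ∧ r) requires (p → q) ∧ r at every successor {2, 4}.
        (p → q) ∧ r fails at 4, so □((p → q) ∧ r) is false at 0.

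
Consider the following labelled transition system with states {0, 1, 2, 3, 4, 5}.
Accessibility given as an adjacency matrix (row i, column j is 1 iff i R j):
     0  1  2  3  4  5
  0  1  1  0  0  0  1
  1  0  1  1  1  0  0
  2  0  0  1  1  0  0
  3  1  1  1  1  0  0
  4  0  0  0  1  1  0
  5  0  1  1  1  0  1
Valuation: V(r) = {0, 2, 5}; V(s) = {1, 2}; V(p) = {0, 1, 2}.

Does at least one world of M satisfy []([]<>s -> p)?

Let φ = []([]<>s -> p). Evaluate φ at each world:
  0 (successors {0, 1, 5}): φ is false.
  1 (successors {1, 2, 3}): φ is false.
  2 (successors {2, 3}): φ is false.
  3 (successors {0, 1, 2, 3}): φ is false.
  4 (successors {3, 4}): φ is false.
  5 (successors {1, 2, 3, 5}): φ is false.
For instance, at 3:
  At 3: []([]<>s -> p) requires []<>s -> p at every successor {0, 1, 2, 3}.
    []<>s -> p fails at 3, so []([]<>s -> p) is false at 3.
      At 3: []<>s is true, p is false, so []<>s -> p is false.

No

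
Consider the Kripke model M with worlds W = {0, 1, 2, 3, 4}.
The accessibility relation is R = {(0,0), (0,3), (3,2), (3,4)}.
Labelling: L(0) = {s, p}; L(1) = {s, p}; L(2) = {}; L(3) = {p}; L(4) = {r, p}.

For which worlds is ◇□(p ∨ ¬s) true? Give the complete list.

Let φ = ◇□(p ∨ ¬s). Evaluate φ at each world:
  0 (successors {0, 3}): φ is true.
  1 (successors ∅): φ is false.
  2 (successors ∅): φ is false.
  3 (successors {2, 4}): φ is true.
  4 (successors ∅): φ is false.
For instance, at 0:
  At 0: ◇□(p ∨ ¬s) requires □(p ∨ ¬s) at some successor in {0, 3}.
    □(p ∨ ¬s) holds at 0, so ◇□(p ∨ ¬s) is true at 0.
      At 0: □(p ∨ ¬s) requires p ∨ ¬s at every successor {0, 3}.
        At 0: p ∨ ¬s is true.
        At 3: p ∨ ¬s is true.
      So □(p ∨ ¬s) is true at 0.
Satisfying worlds: {0, 3}

0, 3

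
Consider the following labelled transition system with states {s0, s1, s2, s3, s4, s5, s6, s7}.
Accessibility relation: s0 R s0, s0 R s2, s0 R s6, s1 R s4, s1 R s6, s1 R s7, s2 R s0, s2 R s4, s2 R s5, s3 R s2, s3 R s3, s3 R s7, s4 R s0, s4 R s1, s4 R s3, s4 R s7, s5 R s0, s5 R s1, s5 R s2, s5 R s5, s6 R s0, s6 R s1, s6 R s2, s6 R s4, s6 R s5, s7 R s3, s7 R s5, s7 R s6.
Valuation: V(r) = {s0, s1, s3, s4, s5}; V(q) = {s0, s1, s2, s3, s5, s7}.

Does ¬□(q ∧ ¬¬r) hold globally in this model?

Yes

Let φ = ¬□(q ∧ ¬¬r). Evaluate φ at each world:
  s0 (successors {s0, s2, s6}): φ is true.
  s1 (successors {s4, s6, s7}): φ is true.
  s2 (successors {s0, s4, s5}): φ is true.
  s3 (successors {s2, s3, s7}): φ is true.
  s4 (successors {s0, s1, s3, s7}): φ is true.
  s5 (successors {s0, s1, s2, s5}): φ is true.
  s6 (successors {s0, s1, s2, s4, s5}): φ is true.
  s7 (successors {s3, s5, s6}): φ is true.
For instance, at s5:
  At s5: □(q ∧ ¬¬r) is false, so ¬□(q ∧ ¬¬r) is true.
    At s5: □(q ∧ ¬¬r) requires q ∧ ¬¬r at every successor {s0, s1, s2, s5}.
      q ∧ ¬¬r fails at s2, so □(q ∧ ¬¬r) is false at s5.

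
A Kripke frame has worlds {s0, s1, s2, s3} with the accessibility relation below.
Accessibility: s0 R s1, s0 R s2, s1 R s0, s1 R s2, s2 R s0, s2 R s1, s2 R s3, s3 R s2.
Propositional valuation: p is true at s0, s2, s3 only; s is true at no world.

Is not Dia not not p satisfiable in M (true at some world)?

Let φ = not Dia not not p. Evaluate φ at each world:
  s0 (successors {s1, s2}): φ is false.
  s1 (successors {s0, s2}): φ is false.
  s2 (successors {s0, s1, s3}): φ is false.
  s3 (successors {s2}): φ is false.
For instance, at s2:
  At s2: Dia not not p is true, so not Dia not not p is false.
    At s2: Dia not not p requires not not p at some successor in {s0, s1, s3}.
      not not p holds at s0, so Dia not not p is true at s2.

No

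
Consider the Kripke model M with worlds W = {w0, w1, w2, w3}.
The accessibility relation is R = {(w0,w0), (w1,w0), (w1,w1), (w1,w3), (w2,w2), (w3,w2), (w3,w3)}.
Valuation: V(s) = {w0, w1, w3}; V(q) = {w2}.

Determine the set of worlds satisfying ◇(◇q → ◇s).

Let φ = ◇(◇q → ◇s). Evaluate φ at each world:
  w0 (successors {w0}): φ is true.
  w1 (successors {w0, w1, w3}): φ is true.
  w2 (successors {w2}): φ is false.
  w3 (successors {w2, w3}): φ is true.
For instance, at w2:
  At w2: ◇(◇q → ◇s) requires ◇q → ◇s at some successor in {w2}.
    At w2: ◇q → ◇s is false.
  So ◇(◇q → ◇s) is false at w2.
Satisfying worlds: {w0, w1, w3}

w0, w1, w3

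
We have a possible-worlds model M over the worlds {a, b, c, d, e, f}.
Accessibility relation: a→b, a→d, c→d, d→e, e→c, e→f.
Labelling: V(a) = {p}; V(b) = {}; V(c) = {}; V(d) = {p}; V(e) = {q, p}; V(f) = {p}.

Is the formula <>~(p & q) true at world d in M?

No

At d: <>~(p & q) requires ~(p & q) at some successor in {e}.
  At e: ~(p & q) is false.
So <>~(p & q) is false at d.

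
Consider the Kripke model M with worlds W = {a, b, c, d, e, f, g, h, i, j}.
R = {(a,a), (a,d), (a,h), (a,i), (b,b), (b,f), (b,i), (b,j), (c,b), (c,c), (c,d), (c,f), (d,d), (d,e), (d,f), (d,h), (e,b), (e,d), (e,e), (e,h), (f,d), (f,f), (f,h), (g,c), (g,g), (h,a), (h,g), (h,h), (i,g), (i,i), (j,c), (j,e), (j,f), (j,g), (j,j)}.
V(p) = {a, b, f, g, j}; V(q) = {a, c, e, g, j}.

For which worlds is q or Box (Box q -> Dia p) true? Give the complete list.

a, b, c, d, e, f, g, h, i, j

Recall that Box ψ holds at a world iff ψ holds at every accessible world, and Dia ψ holds iff ψ holds at some accessible world.
Let φ = q or Box (Box q -> Dia p). Evaluate φ at each world:
  a (successors {a, d, h, i}): φ is true.
  b (successors {b, f, i, j}): φ is true.
  c (successors {b, c, d, f}): φ is true.
  d (successors {d, e, f, h}): φ is true.
  e (successors {b, d, e, h}): φ is true.
  f (successors {d, f, h}): φ is true.
  g (successors {c, g}): φ is true.
  h (successors {a, g, h}): φ is true.
  i (successors {g, i}): φ is true.
  j (successors {c, e, f, g, j}): φ is true.
For instance, at i:
  At i: q is false, Box (Box q -> Dia p) is true, so q or Box (Box q -> Dia p) is true.
    At i: Box (Box q -> Dia p) requires Box q -> Dia p at every successor {g, i}.
      At g: Box q -> Dia p is true.
      At i: Box q -> Dia p is true.
    So Box (Box q -> Dia p) is true at i.
Satisfying worlds: {a, b, c, d, e, f, g, h, i, j}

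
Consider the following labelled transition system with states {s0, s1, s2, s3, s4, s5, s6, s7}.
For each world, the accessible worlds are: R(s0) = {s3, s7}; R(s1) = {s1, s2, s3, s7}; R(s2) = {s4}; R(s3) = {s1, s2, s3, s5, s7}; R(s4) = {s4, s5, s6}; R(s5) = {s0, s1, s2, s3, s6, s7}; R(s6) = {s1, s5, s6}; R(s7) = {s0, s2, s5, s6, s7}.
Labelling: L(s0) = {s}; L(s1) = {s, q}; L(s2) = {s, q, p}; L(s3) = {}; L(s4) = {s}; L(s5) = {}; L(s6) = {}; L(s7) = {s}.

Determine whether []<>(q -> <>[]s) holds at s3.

Recall that []ψ holds at a world iff ψ holds at every accessible world, and <>ψ holds iff ψ holds at some accessible world.
At s3: []<>(q -> <>[]s) requires <>(q -> <>[]s) at every successor {s1, s2, s3, s5, s7}.
  At s1: <>(q -> <>[]s) is true.
  At s2: <>(q -> <>[]s) is true.
  At s3: <>(q -> <>[]s) is true.
  At s5: <>(q -> <>[]s) is true.
  At s7: <>(q -> <>[]s) is true.
So []<>(q -> <>[]s) is true at s3.

Yes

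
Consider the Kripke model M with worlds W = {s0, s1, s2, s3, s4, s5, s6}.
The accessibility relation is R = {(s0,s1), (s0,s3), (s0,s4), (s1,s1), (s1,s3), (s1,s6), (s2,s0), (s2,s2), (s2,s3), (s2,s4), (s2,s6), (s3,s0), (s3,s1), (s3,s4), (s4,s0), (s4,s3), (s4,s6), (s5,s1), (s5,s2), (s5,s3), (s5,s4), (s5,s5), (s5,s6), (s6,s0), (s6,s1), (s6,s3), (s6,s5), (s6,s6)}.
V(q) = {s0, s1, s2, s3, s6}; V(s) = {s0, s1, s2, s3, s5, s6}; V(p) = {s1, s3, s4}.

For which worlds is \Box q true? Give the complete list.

Let φ = \Box q. Evaluate φ at each world:
  s0 (successors {s1, s3, s4}): φ is false.
  s1 (successors {s1, s3, s6}): φ is true.
  s2 (successors {s0, s2, s3, s4, s6}): φ is false.
  s3 (successors {s0, s1, s4}): φ is false.
  s4 (successors {s0, s3, s6}): φ is true.
  s5 (successors {s1, s2, s3, s4, s5, s6}): φ is false.
  s6 (successors {s0, s1, s3, s5, s6}): φ is false.
For instance, at s5:
  At s5: \Box q requires q at every successor {s1, s2, s3, s4, s5, s6}.
    q fails at s4, so \Box q is false at s5.
Satisfying worlds: {s1, s4}

s1, s4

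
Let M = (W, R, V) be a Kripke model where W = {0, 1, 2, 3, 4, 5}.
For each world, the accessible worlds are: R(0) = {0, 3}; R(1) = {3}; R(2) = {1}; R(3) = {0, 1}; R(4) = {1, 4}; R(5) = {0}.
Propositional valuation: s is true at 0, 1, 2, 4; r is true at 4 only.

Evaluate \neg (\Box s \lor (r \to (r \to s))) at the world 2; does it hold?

No

At 2: \Box s \lor (r \to (r \to s)) is true, so \neg (\Box s \lor (r \to (r \to s))) is false.
  At 2: \Box s is true, r \to (r \to s) is true, so \Box s \lor (r \to (r \to s)) is true.
    At 2: \Box s requires s at every successor {1}.
      At 1: s is true.
    So \Box s is true at 2.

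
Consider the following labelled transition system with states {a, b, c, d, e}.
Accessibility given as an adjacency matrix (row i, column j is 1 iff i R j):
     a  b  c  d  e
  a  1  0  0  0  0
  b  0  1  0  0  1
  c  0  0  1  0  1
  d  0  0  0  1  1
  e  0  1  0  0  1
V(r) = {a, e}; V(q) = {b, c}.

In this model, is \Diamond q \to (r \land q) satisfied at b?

No

At b: \Diamond q is true, r \land q is false, so \Diamond q \to (r \land q) is false.
  At b: \Diamond q requires q at some successor in {b, e}.
    q holds at b, so \Diamond q is true at b.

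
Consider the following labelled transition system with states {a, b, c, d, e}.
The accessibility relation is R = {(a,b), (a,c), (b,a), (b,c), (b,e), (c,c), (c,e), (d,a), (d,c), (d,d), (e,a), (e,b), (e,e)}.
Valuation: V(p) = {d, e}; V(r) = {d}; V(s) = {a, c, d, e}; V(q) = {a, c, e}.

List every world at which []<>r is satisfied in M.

none

Let φ = []<>r. Evaluate φ at each world:
  a (successors {b, c}): φ is false.
  b (successors {a, c, e}): φ is false.
  c (successors {c, e}): φ is false.
  d (successors {a, c, d}): φ is false.
  e (successors {a, b, e}): φ is false.
For instance, at e:
  At e: []<>r requires <>r at every successor {a, b, e}.
    <>r fails at a, so []<>r is false at e.
      At a: <>r requires r at some successor in {b, c}.
        At b: r is false.
        At c: r is false.
      So <>r is false at a.
Satisfying worlds: none.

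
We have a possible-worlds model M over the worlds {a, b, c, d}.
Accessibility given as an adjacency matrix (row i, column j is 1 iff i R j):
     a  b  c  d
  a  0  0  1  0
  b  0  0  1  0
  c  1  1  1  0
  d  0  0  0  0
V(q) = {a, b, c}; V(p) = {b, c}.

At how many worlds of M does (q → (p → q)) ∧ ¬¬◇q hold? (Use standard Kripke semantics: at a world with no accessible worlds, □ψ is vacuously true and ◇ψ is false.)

3

Let φ = (q → (p → q)) ∧ ¬¬◇q. Evaluate φ at each world:
  a (successors {c}): φ is true.
  b (successors {c}): φ is true.
  c (successors {a, b, c}): φ is true.
  d (successors ∅): φ is false.
For instance, at c:
  At c: q → (p → q) is true, ¬¬◇q is true, so (q → (p → q)) ∧ ¬¬◇q is true.
    At c: ¬◇q is false, so ¬¬◇q is true.
      At c: ◇q is true, so ¬◇q is false.
Satisfying worlds: {a, b, c}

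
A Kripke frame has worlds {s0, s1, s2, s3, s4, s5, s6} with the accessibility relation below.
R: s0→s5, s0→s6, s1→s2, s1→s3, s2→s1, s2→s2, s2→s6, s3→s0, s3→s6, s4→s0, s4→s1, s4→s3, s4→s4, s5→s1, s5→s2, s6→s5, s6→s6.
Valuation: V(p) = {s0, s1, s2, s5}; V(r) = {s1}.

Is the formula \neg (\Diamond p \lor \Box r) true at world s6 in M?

No

At s6: \Diamond p \lor \Box r is true, so \neg (\Diamond p \lor \Box r) is false.
  At s6: \Diamond p is true, \Box r is false, so \Diamond p \lor \Box r is true.
    At s6: \Diamond p requires p at some successor in {s5, s6}.
      p holds at s5, so \Diamond p is true at s6.
    At s6: \Box r requires r at every successor {s5, s6}.
      r fails at s5, so \Box r is false at s6.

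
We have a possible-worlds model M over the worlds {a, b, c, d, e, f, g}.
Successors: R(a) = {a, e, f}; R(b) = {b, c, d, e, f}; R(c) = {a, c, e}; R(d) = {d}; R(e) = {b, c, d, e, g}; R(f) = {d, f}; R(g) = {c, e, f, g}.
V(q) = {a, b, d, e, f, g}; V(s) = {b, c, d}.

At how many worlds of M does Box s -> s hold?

7

Let φ = Box s -> s. Evaluate φ at each world:
  a (successors {a, e, f}): φ is true.
  b (successors {b, c, d, e, f}): φ is true.
  c (successors {a, c, e}): φ is true.
  d (successors {d}): φ is true.
  e (successors {b, c, d, e, g}): φ is true.
  f (successors {d, f}): φ is true.
  g (successors {c, e, f, g}): φ is true.
For instance, at d:
  At d: Box s is true, s is true, so Box s -> s is true.
    At d: Box s requires s at every successor {d}.
      At d: s is true.
    So Box s is true at d.
Satisfying worlds: {a, b, c, d, e, f, g}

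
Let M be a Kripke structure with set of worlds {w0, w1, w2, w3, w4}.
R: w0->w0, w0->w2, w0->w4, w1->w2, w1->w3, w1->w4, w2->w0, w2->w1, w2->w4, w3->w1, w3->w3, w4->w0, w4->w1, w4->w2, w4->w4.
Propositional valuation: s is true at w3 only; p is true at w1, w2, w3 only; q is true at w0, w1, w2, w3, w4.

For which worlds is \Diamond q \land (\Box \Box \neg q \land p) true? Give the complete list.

Let φ = \Diamond q \land (\Box \Box \neg q \land p). Evaluate φ at each world:
  w0 (successors {w0, w2, w4}): φ is false.
  w1 (successors {w2, w3, w4}): φ is false.
  w2 (successors {w0, w1, w4}): φ is false.
  w3 (successors {w1, w3}): φ is false.
  w4 (successors {w0, w1, w2, w4}): φ is false.
For instance, at w1:
  At w1: \Diamond q is true, \Box \Box \neg q \land p is false, so \Diamond q \land (\Box \Box \neg q \land p) is false.
    At w1: \Diamond q requires q at some successor in {w2, w3, w4}.
      q holds at w2, so \Diamond q is true at w1.
    At w1: \Box \Box \neg q is false, p is true, so \Box \Box \neg q \land p is false.
      At w1: \Box \Box \neg q requires \Box \neg q at every successor {w2, w3, w4}.
        \Box \neg q fails at w2, so \Box \Box \neg q is false at w1.
Satisfying worlds: none.

none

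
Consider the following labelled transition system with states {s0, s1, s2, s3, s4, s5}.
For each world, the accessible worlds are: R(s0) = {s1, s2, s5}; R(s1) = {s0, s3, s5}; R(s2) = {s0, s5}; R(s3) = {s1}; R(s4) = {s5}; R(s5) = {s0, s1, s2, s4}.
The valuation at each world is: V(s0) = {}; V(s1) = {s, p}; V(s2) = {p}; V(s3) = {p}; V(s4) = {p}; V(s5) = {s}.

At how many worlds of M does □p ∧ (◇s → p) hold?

1

Let φ = □p ∧ (◇s → p). Evaluate φ at each world:
  s0 (successors {s1, s2, s5}): φ is false.
  s1 (successors {s0, s3, s5}): φ is false.
  s2 (successors {s0, s5}): φ is false.
  s3 (successors {s1}): φ is true.
  s4 (successors {s5}): φ is false.
  s5 (successors {s0, s1, s2, s4}): φ is false.
For instance, at s1:
  At s1: □p is false, ◇s → p is true, so □p ∧ (◇s → p) is false.
    At s1: □p requires p at every successor {s0, s3, s5}.
      p fails at s0, so □p is false at s1.
    At s1: ◇s is true, p is true, so ◇s → p is true.
      At s1: ◇s requires s at some successor in {s0, s3, s5}.
        s holds at s5, so ◇s is true at s1.
Satisfying worlds: {s3}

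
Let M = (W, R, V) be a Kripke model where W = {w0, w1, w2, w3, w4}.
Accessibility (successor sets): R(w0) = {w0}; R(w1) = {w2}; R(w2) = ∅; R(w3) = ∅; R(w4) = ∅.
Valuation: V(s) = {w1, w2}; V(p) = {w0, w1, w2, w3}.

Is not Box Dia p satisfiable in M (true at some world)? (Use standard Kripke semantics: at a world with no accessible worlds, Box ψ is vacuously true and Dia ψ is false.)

Let φ = not Box Dia p. Evaluate φ at each world:
  w0 (successors {w0}): φ is false.
  w1 (successors {w2}): φ is true.
  w2 (successors ∅): φ is false.
  w3 (successors ∅): φ is false.
  w4 (successors ∅): φ is false.
Detail at w1 (witness):
  At w1: Box Dia p is false, so not Box Dia p is true.
    At w1: Box Dia p requires Dia p at every successor {w2}.
      Dia p fails at w2, so Box Dia p is false at w1.

Yes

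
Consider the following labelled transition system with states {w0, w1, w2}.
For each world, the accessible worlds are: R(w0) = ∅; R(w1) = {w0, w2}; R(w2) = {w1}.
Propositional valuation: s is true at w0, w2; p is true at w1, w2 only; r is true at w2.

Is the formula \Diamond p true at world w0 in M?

No

At w0: no accessible worlds, so \Diamond p is false.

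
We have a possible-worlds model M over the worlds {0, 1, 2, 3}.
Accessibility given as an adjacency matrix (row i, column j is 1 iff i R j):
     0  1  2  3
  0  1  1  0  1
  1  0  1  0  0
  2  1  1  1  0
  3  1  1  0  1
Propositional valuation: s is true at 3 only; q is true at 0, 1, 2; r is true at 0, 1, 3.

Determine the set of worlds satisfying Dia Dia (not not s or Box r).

Let φ = Dia Dia (not not s or Box r). Evaluate φ at each world:
  0 (successors {0, 1, 3}): φ is true.
  1 (successors {1}): φ is true.
  2 (successors {0, 1, 2}): φ is true.
  3 (successors {0, 1, 3}): φ is true.
For instance, at 3:
  At 3: Dia Dia (not not s or Box r) requires Dia (not not s or Box r) at some successor in {0, 1, 3}.
    Dia (not not s or Box r) holds at 0, so Dia Dia (not not s or Box r) is true at 3.
      At 0: Dia (not not s or Box r) requires not not s or Box r at some successor in {0, 1, 3}.
        not not s or Box r holds at 0, so Dia (not not s or Box r) is true at 0.
Satisfying worlds: {0, 1, 2, 3}

0, 1, 2, 3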